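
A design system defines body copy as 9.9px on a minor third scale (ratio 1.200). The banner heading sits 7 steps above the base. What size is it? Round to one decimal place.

35.5px

Each step on a modular scale multiplies by the ratio, so the size n steps from the base is base × ratioⁿ.
9.9 × 1.200⁷ = 9.9 × 3.58318 ≈ 35.47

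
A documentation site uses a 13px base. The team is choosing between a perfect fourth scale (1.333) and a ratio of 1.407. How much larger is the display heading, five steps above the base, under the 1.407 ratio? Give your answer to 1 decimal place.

17.0px

Perfect fourth: 13.0 × 1.333⁵ = 54.713px
At 1.407: 13.0 × 1.407⁵ = 71.683px
Difference: 71.683 − 54.713 = 16.970px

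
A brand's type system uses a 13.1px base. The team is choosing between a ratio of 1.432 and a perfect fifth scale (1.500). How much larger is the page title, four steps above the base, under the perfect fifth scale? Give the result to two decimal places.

At 1.432: 13.1 × 1.432⁴ = 55.0863px
Perfect fifth: 13.1 × 1.500⁴ = 66.3187px
Difference: 66.3187 − 55.0863 = 11.2324px

11.23px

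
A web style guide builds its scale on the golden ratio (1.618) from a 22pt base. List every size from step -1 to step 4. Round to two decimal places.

13.60pt, 22.00pt, 35.60pt, 57.59pt, 93.19pt, 150.78pt

Step -1: 22.0 ÷ 1.618 = 13.60
Step 0: 22pt
Step 1: 22.0 × 1.618 = 35.60
Step 2: 22.0 × 1.618² = 57.59
Step 3: 22.0 × 1.618³ = 93.19
Step 4: 22.0 × 1.618⁴ = 150.78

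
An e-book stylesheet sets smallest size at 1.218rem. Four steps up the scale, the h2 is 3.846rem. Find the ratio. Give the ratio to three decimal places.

r⁴ = 3.846 / 1.218, so r = (3.846/1.218)^(1/4).
r = 3.1576^(1/4) ≈ 1.3330

1.333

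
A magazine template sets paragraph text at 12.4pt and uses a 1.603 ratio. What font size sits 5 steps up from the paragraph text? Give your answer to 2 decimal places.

A modular type scale is a geometric sequence: sizeₙ = base × rⁿ.
12.4 × 1.603⁵ = 12.4 × 10.58443 ≈ 131.25

131.25pt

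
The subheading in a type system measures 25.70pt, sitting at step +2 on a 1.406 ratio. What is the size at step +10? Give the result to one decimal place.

25.70 × 1.406⁸ = 25.70 × 15.27153 ≈ 392.478

392.5pt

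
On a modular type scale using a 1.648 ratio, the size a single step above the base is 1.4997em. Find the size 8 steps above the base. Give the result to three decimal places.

49.511em

Moving from step +1 to step +8 is 7 steps up, so multiply by r⁷.
1.4997 × 1.648⁷ = 1.4997 × 33.01418 ≈ 49.511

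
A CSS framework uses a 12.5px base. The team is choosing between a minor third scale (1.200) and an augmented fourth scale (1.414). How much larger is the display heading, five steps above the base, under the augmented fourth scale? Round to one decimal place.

39.6px

Minor third: 12.5 × 1.200⁵ = 31.104px
Augmented fourth: 12.5 × 1.414⁵ = 70.657px
Difference: 70.657 − 31.104 = 39.553px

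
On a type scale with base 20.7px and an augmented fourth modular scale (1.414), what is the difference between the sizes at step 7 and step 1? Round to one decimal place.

204.7px

Step 1: 20.7 × 1.414 = 29.270px
Step 7: 20.7 × 1.414⁷ = 233.946px
Difference: 233.946 − 29.270 = 204.676px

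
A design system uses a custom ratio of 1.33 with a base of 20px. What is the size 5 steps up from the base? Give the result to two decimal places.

20.0 × 1.33⁵ = 20.0 × 4.16158 ≈ 83.23

83.23px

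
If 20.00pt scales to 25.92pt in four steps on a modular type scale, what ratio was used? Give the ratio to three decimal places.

The ratio satisfies 20.00 × r⁴ = 25.92, so r = (25.92 / 20.00)^(1/4).
r = 1.2960^(1/4) ≈ 1.0670

1.067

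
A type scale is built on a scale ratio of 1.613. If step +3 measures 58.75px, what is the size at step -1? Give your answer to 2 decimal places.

8.68px

Moving from step +3 to step -1 is 4 steps down, so divide by r⁴.
58.75 ÷ 1.613⁴ = 58.75 ÷ 6.76920 ≈ 8.679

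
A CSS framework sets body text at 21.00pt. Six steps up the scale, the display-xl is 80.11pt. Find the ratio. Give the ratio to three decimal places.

1.250

r⁶ = 80.11 / 21.00, so r = (80.11/21.00)^(1/6).
r = 3.8148^(1/6) ≈ 1.2500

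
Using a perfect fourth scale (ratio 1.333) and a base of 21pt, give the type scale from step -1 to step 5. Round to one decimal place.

15.8pt, 21.0pt, 28.0pt, 37.3pt, 49.7pt, 66.3pt, 88.4pt

Step -1: 21.0 ÷ 1.333 = 15.8
Step 0: 21pt
Step 1: 21.0 × 1.333 = 28.0
Step 2: 21.0 × 1.333² = 37.3
Step 3: 21.0 × 1.333³ = 49.7
Step 4: 21.0 × 1.333⁴ = 66.3
Step 5: 21.0 × 1.333⁵ = 88.4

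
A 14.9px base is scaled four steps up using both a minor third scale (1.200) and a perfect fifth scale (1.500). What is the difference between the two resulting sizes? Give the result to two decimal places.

Minor third: 14.9 × 1.200⁴ = 30.8966px
Perfect fifth: 14.9 × 1.500⁴ = 75.4313px
Difference: 75.4313 − 30.8966 = 44.5347px

44.53px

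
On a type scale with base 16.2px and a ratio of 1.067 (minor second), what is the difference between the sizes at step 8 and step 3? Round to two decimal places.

Step 3: 16.2 × 1.067³ = 19.6792px
Step 8: 16.2 × 1.067⁸ = 27.2164px
Difference: 27.2164 − 19.6792 = 7.5372px

7.54px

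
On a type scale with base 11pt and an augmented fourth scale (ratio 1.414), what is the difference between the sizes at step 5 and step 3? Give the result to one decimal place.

31.1pt

Step 3: 11.0 × 1.414³ = 31.099pt
Step 5: 11.0 × 1.414⁵ = 62.178pt
Difference: 62.178 − 31.099 = 31.079pt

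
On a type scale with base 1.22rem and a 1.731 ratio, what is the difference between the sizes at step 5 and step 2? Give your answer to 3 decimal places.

Step 2: 1.22 × 1.731² = 3.65556rem
Step 5: 1.22 × 1.731⁵ = 18.96030rem
Difference: 18.96030 − 3.65556 = 15.30474rem

15.305rem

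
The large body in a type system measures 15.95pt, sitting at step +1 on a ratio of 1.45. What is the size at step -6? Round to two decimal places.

1.18pt

The gap is -6 − (1) = -7 steps, so the factor is 1.45^-7.
15.95 ÷ 1.45⁷ = 15.95 ÷ 13.47647 ≈ 1.184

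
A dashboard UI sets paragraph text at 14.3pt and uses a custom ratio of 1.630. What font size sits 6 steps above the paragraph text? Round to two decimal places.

A modular type scale is a geometric sequence: sizeₙ = base × rⁿ.
14.3 × 1.630⁶ = 14.3 × 18.75537 ≈ 268.20

268.20pt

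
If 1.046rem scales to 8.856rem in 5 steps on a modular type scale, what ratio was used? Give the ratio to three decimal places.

The ratio satisfies 1.046 × r⁵ = 8.856, so r = (8.856 / 1.046)^(1/5).
r = 8.4665^(1/5) ≈ 1.5330

1.533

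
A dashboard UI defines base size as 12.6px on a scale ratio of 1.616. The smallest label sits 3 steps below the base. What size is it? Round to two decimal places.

Every step multiplies by the scale ratio.
12.6 ÷ 1.616³ = 12.6 ÷ 4.22011 ≈ 2.99

2.99px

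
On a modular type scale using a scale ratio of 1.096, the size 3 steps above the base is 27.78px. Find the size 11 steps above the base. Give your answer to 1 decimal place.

The gap is 11 − (3) = 8 steps, so the factor is 1.096^8.
27.78 × 1.096⁸ = 27.78 × 2.08202 ≈ 57.838

57.8px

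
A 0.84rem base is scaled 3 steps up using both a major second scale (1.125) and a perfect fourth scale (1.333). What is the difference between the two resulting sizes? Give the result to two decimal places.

0.79rem

Major second: 0.84 × 1.125³ = 1.1960rem
Perfect fourth: 0.84 × 1.333³ = 1.9896rem
Difference: 1.9896 − 1.1960 = 0.7936rem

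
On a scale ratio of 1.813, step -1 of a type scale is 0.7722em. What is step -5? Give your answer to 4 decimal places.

Moving from step -1 to step -5 is 4 steps down, so divide by r⁴.
0.7722 ÷ 1.813⁴ = 0.7722 ÷ 10.80417 ≈ 0.0715

0.0715em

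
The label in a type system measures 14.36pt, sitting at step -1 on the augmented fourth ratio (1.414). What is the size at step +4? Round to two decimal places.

14.36 × 1.414⁵ = 14.36 × 5.65258 ≈ 81.171

81.17pt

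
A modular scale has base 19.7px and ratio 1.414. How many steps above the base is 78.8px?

4

1.414ⁿ = 78.8 / 19.7 = 4.0000
n = ln(4.0000) / ln(1.414) = 1.3863 / 0.3464 ≈ 4.00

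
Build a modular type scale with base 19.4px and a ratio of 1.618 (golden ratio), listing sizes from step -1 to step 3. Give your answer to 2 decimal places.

Step -1: 19.4 ÷ 1.618 = 11.99
Step 0: 19.4px
Step 1: 19.4 × 1.618 = 31.39
Step 2: 19.4 × 1.618² = 50.79
Step 3: 19.4 × 1.618³ = 82.17

11.99px, 19.40px, 31.39px, 50.79px, 82.17px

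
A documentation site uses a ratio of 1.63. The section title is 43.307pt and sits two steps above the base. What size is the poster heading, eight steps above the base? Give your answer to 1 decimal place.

43.307 × 1.63⁶ = 43.307 × 18.75537 ≈ 812.239

812.2pt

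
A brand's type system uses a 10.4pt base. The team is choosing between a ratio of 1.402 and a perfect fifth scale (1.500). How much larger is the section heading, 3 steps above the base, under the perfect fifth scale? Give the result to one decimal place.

6.4pt

At 1.402: 10.4 × 1.402³ = 28.660pt
Perfect fifth: 10.4 × 1.500³ = 35.100pt
Difference: 35.100 − 28.660 = 6.440pt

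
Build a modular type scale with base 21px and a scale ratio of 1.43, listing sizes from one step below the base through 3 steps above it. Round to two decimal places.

14.69px, 21.00px, 30.03px, 42.94px, 61.41px

Step -1: 21.0 ÷ 1.43 = 14.69
Step 0: 21px
Step 1: 21.0 × 1.43 = 30.03
Step 2: 21.0 × 1.43² = 42.94
Step 3: 21.0 × 1.43³ = 61.41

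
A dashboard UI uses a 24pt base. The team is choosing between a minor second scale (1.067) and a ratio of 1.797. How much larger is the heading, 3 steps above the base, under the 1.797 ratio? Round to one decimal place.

110.1pt

Minor second: 24.0 × 1.067³ = 29.154pt
At 1.797: 24.0 × 1.797³ = 139.269pt
Difference: 139.269 − 29.154 = 110.115pt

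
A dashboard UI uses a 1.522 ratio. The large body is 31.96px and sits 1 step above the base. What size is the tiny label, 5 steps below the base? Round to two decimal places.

The gap is -5 − (1) = -6 steps, so the factor is 1.522^-6.
31.96 ÷ 1.522⁶ = 31.96 ÷ 12.43048 ≈ 2.571

2.57px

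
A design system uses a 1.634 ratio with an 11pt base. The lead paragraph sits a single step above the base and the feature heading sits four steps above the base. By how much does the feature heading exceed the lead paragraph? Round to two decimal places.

60.44pt

Step 1: 11.0 × 1.634 = 17.9740pt
Step 4: 11.0 × 1.634⁴ = 78.4153pt
Difference: 78.4153 − 17.9740 = 60.4413pt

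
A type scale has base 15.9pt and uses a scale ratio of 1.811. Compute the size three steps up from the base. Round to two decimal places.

15.9 × 1.811³ = 15.9 × 5.93957 ≈ 94.44

94.44pt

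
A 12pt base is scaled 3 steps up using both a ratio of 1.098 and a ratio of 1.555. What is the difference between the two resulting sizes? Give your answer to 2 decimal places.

At 1.098: 12.0 × 1.098³ = 15.8850pt
At 1.555: 12.0 × 1.555³ = 45.1203pt
Difference: 45.1203 − 15.8850 = 29.2353pt

29.24pt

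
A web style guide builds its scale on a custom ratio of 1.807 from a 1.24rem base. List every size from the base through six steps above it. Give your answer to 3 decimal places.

Step 0: 1.24rem
Step 1: 1.24 × 1.807 = 2.241
Step 2: 1.24 × 1.807² = 4.049
Step 3: 1.24 × 1.807³ = 7.316
Step 4: 1.24 × 1.807⁴ = 13.221
Step 5: 1.24 × 1.807⁵ = 23.890
Step 6: 1.24 × 1.807⁶ = 43.169

1.240rem, 2.241rem, 4.049rem, 7.316rem, 13.221rem, 23.890rem, 43.169rem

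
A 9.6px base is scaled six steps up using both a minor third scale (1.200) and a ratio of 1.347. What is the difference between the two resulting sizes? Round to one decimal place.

Minor third: 9.6 × 1.200⁶ = 28.665px
At 1.347: 9.6 × 1.347⁶ = 57.343px
Difference: 57.343 − 28.665 = 28.678px

28.7px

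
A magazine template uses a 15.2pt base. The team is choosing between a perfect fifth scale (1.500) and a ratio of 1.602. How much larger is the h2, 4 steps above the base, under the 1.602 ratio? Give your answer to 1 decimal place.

Perfect fifth: 15.2 × 1.500⁴ = 76.950pt
At 1.602: 15.2 × 1.602⁴ = 100.114pt
Difference: 100.114 − 76.950 = 23.164pt

23.2pt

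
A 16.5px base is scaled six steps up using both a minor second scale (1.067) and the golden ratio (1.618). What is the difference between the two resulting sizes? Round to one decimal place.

Minor second: 16.5 × 1.067⁶ = 24.348px
Golden ratio: 16.5 × 1.618⁶ = 296.043px
Difference: 296.043 − 24.348 = 271.695px

271.7px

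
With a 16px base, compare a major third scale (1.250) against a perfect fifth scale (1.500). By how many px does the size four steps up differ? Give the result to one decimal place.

41.9px

Major third: 16.0 × 1.250⁴ = 39.062px
Perfect fifth: 16.0 × 1.500⁴ = 81.000px
Difference: 81.000 − 39.062 = 41.938px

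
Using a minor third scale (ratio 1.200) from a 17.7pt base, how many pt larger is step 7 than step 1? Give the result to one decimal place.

Step 1: 17.7 × 1.200 = 21.240pt
Step 7: 17.7 × 1.200⁷ = 63.422pt
Difference: 63.422 − 21.240 = 42.182pt

42.2pt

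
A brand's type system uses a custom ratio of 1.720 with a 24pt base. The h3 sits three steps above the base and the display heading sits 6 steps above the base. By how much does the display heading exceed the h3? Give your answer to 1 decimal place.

499.3pt

Step 3: 24.0 × 1.720³ = 122.123pt
Step 6: 24.0 × 1.720⁶ = 621.415pt
Difference: 621.415 − 122.123 = 499.292pt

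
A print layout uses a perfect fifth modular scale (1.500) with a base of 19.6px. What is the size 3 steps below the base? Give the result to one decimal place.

Each step on a modular scale multiplies by the ratio, so the size n steps from the base is base × ratioⁿ.
19.6 ÷ 1.500³ = 19.6 ÷ 3.37500 ≈ 5.81

5.8px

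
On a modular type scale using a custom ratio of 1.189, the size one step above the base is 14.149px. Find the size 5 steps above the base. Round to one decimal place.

28.3px

The gap is 5 − (1) = 4 steps, so the factor is 1.189^4.
14.149 × 1.189⁴ = 14.149 × 1.99861 ≈ 28.278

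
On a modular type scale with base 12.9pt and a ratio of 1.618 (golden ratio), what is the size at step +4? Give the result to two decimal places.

88.41pt

Each step on a modular scale multiplies by the ratio, so the size n steps from the base is base × ratioⁿ.
12.9 × 1.618⁴ = 12.9 × 6.85353 ≈ 88.41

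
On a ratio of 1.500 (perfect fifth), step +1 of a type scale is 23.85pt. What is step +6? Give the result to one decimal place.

181.1pt

23.85 × 1.500⁵ = 23.85 × 7.59375 ≈ 181.111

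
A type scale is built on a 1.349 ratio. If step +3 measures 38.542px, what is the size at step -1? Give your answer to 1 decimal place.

11.6px

38.542 ÷ 1.349⁴ = 38.542 ÷ 3.31168 ≈ 11.638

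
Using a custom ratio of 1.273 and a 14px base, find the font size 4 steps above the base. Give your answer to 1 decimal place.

A modular type scale is a geometric sequence: sizeₙ = base × rⁿ.
14.0 × 1.273⁴ = 14.0 × 2.62611 ≈ 36.77

36.8px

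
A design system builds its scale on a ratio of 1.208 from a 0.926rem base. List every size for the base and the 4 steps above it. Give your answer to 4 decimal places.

Step 0: 0.926rem
Step 1: 0.926 × 1.208 = 1.1186
Step 2: 0.926 × 1.208² = 1.3513
Step 3: 0.926 × 1.208³ = 1.6323
Step 4: 0.926 × 1.208⁴ = 1.9719

0.9260rem, 1.1186rem, 1.3513rem, 1.6323rem, 1.9719rem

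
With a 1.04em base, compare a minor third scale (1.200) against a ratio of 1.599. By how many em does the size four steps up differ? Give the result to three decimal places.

4.642em

Minor third: 1.04 × 1.200⁴ = 2.15654em
At 1.599: 1.04 × 1.599⁴ = 6.79872em
Difference: 6.79872 − 2.15654 = 4.64218em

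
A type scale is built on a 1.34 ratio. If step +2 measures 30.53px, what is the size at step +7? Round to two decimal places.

131.90px

30.53 × 1.34⁵ = 30.53 × 4.32040 ≈ 131.902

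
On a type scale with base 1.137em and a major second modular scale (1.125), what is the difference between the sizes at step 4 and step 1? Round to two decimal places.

0.54em

Step 1: 1.137 × 1.125 = 1.2791em
Step 4: 1.137 × 1.125⁴ = 1.8213em
Difference: 1.8213 − 1.2791 = 0.5422em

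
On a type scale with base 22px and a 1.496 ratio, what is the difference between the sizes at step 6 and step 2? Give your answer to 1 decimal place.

Step 2: 22.0 × 1.496² = 49.236px
Step 6: 22.0 × 1.496⁶ = 246.611px
Difference: 246.611 − 49.236 = 197.375px

197.4px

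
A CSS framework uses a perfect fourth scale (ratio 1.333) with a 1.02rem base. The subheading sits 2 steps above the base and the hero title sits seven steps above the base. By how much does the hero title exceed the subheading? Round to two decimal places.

Step 2: 1.02 × 1.333² = 1.8124rem
Step 7: 1.02 × 1.333⁷ = 7.6280rem
Difference: 7.6280 − 1.8124 = 5.8156rem

5.82rem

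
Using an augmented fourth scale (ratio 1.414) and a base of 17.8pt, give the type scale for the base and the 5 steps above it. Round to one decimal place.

Step 0: 17.8pt
Step 1: 17.8 × 1.414 = 25.2
Step 2: 17.8 × 1.414² = 35.6
Step 3: 17.8 × 1.414³ = 50.3
Step 4: 17.8 × 1.414⁴ = 71.2
Step 5: 17.8 × 1.414⁵ = 100.6

17.8pt, 25.2pt, 35.6pt, 50.3pt, 71.2pt, 100.6pt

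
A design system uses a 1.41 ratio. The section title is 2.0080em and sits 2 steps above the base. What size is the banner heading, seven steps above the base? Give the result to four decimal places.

Moving from step +2 to step +7 is 5 steps up, so multiply by r⁵.
2.0080 × 1.41⁵ = 2.0080 × 5.57308 ≈ 11.1908

11.1908em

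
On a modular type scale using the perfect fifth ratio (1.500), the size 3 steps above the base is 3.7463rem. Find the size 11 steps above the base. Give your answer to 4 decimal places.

96.0136rem

The gap is 11 − (3) = 8 steps, so the factor is 1.500^8.
3.7463 × 1.500⁸ = 3.7463 × 25.62891 ≈ 96.0136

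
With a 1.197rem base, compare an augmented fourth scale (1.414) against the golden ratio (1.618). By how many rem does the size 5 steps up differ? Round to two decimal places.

Augmented fourth: 1.197 × 1.414⁵ = 6.7661rem
Golden ratio: 1.197 × 1.618⁵ = 13.2735rem
Difference: 13.2735 − 6.7661 = 6.5074rem

6.51rem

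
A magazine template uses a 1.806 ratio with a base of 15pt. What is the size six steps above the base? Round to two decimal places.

15.0 × 1.806⁶ = 15.0 × 34.69816 ≈ 520.47

520.47pt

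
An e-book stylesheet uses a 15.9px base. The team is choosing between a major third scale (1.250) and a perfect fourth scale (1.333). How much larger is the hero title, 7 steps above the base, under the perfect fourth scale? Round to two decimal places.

43.09px

Major third: 15.9 × 1.250⁷ = 75.8171px
Perfect fourth: 15.9 × 1.333⁷ = 118.9072px
Difference: 118.9072 − 75.8171 = 43.0901px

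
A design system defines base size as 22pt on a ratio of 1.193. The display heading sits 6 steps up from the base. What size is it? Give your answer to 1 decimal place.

63.4pt

A modular type scale is a geometric sequence: sizeₙ = base × rⁿ.
22.0 × 1.193⁶ = 22.0 × 2.88299 ≈ 63.43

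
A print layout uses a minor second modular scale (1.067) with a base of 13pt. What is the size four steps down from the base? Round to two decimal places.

A modular type scale is a geometric sequence: sizeₙ = base × rⁿ.
13.0 ÷ 1.067⁴ = 13.0 ÷ 1.29616 ≈ 10.03

10.03pt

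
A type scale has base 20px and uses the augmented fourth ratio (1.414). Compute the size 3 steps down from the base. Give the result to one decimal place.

Each step on a modular scale multiplies by the ratio, so the size n steps from the base is base × ratioⁿ.
20.0 ÷ 1.414³ = 20.0 ÷ 2.82715 ≈ 7.07

7.1px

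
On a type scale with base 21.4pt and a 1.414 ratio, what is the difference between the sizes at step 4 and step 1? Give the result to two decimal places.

55.29pt

Step 1: 21.4 × 1.414 = 30.2596pt
Step 4: 21.4 × 1.414⁴ = 85.5483pt
Difference: 85.5483 − 30.2596 = 55.2887pt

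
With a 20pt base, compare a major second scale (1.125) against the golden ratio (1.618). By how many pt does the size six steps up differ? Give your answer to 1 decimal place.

Major second: 20.0 × 1.125⁶ = 40.546pt
Golden ratio: 20.0 × 1.618⁶ = 358.840pt
Difference: 358.840 − 40.546 = 318.294pt

318.3pt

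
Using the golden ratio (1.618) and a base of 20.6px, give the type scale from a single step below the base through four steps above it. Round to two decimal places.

Step -1: 20.6 ÷ 1.618 = 12.73
Step 0: 20.6px
Step 1: 20.6 × 1.618 = 33.33
Step 2: 20.6 × 1.618² = 53.93
Step 3: 20.6 × 1.618³ = 87.26
Step 4: 20.6 × 1.618⁴ = 141.18

12.73px, 20.60px, 33.33px, 53.93px, 87.26px, 141.18px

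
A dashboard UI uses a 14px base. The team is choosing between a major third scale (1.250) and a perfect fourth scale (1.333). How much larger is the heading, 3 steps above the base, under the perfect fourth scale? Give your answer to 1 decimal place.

5.8px

Major third: 14.0 × 1.250³ = 27.344px
Perfect fourth: 14.0 × 1.333³ = 33.160px
Difference: 33.160 − 27.344 = 5.816px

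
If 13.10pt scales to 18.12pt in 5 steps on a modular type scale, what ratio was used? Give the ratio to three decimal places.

1.067

The ratio satisfies 13.10 × r⁵ = 18.12, so r = (18.12 / 13.10)^(1/5).
r = 1.3832^(1/5) ≈ 1.0670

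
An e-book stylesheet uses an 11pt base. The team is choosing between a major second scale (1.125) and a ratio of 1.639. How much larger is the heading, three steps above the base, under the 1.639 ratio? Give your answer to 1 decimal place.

32.8pt

Major second: 11.0 × 1.125³ = 15.662pt
At 1.639: 11.0 × 1.639³ = 48.432pt
Difference: 48.432 − 15.662 = 32.770pt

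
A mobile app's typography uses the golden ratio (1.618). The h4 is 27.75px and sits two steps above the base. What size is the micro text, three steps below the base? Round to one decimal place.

Moving from step +2 to step -3 is 5 steps down, so divide by r⁵.
27.75 ÷ 1.618⁵ = 27.75 ÷ 11.08901 ≈ 2.502

2.5px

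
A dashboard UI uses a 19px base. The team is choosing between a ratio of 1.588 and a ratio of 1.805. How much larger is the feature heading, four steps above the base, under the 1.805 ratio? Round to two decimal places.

80.86px

At 1.588: 19.0 × 1.588⁴ = 120.8247px
At 1.805: 19.0 × 1.805⁴ = 201.6798px
Difference: 201.6798 − 120.8247 = 80.8551px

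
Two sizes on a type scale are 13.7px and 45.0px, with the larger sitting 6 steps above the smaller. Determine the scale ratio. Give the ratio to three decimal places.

r⁶ = 45.0 / 13.7, so r = (45.0/13.7)^(1/6).
r = 3.2847^(1/6) ≈ 1.2192

1.219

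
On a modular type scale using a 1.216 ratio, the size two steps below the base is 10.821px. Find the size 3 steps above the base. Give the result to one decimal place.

Moving from step -2 to step +3 is 5 steps up, so multiply by r⁵.
10.821 × 1.216⁵ = 10.821 × 2.65869 ≈ 28.770

28.8px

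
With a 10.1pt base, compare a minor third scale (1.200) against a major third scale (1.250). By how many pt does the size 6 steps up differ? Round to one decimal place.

Minor third: 10.1 × 1.200⁶ = 30.158pt
Major third: 10.1 × 1.250⁶ = 38.528pt
Difference: 38.528 − 30.158 = 8.370pt

8.4pt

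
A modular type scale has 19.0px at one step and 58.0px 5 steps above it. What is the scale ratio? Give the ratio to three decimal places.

1.250

The ratio satisfies 19.0 × r⁵ = 58.0, so r = (58.0 / 19.0)^(1/5).
r = 3.0526^(1/5) ≈ 1.2501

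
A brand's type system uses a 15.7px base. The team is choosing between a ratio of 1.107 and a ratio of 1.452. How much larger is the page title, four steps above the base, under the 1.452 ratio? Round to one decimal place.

At 1.107: 15.7 × 1.107⁴ = 23.577px
At 1.452: 15.7 × 1.452⁴ = 69.786px
Difference: 69.786 − 23.577 = 46.209px

46.2px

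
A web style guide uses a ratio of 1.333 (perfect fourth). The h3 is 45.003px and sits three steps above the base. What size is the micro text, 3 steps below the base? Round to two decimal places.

8.02px

Moving from step +3 to step -3 is 6 steps down, so divide by r⁶.
45.003 ÷ 1.333⁶ = 45.003 ÷ 5.61023 ≈ 8.022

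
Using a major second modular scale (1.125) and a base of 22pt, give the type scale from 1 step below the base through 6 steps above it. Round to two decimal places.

Step -1: 22.0 ÷ 1.125 = 19.56
Step 0: 22pt
Step 1: 22.0 × 1.125 = 24.75
Step 2: 22.0 × 1.125² = 27.84
Step 3: 22.0 × 1.125³ = 31.32
Step 4: 22.0 × 1.125⁴ = 35.24
Step 5: 22.0 × 1.125⁵ = 39.64
Step 6: 22.0 × 1.125⁶ = 44.60

19.56pt, 22.00pt, 24.75pt, 27.84pt, 31.32pt, 35.24pt, 39.64pt, 44.60pt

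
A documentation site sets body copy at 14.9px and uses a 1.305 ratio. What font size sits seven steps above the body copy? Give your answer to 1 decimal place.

14.9 × 1.305⁷ = 14.9 × 6.44575 ≈ 96.04

96.0px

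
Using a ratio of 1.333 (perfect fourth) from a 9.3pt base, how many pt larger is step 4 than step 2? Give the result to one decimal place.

12.8pt

Step 2: 9.3 × 1.333² = 16.525pt
Step 4: 9.3 × 1.333⁴ = 29.363pt
Difference: 29.363 − 16.525 = 12.838pt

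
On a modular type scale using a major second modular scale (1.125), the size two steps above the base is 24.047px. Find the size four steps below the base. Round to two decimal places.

11.86px

24.047 ÷ 1.125⁶ = 24.047 ÷ 2.02729 ≈ 11.862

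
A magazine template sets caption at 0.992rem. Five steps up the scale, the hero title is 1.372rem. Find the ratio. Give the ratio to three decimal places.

1.067

r⁵ = 1.372 / 0.992, so r = (1.372/0.992)^(1/5).
r = 1.3831^(1/5) ≈ 1.0670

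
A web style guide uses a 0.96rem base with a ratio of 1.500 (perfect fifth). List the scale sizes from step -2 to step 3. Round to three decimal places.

0.427rem, 0.640rem, 0.960rem, 1.440rem, 2.160rem, 3.240rem

Step -2: 0.96 ÷ 1.500² = 0.427
Step -1: 0.96 ÷ 1.500 = 0.640
Step 0: 0.96rem
Step 1: 0.96 × 1.500 = 1.440
Step 2: 0.96 × 1.500² = 2.160
Step 3: 0.96 × 1.500³ = 3.240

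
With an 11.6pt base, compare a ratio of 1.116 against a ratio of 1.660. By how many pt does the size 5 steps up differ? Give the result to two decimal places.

126.14pt

At 1.116: 11.6 × 1.116⁵ = 20.0807pt
At 1.660: 11.6 × 1.660⁵ = 146.2172pt
Difference: 146.2172 − 20.0807 = 126.1365pt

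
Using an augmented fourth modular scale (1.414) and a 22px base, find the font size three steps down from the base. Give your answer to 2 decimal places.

22.0 ÷ 1.414³ = 22.0 ÷ 2.82715 ≈ 7.78

7.78px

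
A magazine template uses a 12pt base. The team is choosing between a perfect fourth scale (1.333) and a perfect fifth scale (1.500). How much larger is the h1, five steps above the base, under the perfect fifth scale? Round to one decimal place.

40.6pt

Perfect fourth: 12.0 × 1.333⁵ = 50.505pt
Perfect fifth: 12.0 × 1.500⁵ = 91.125pt
Difference: 91.125 − 50.505 = 40.620pt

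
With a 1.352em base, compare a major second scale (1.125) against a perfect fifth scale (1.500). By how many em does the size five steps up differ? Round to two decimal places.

Major second: 1.352 × 1.125⁵ = 2.4363em
Perfect fifth: 1.352 × 1.500⁵ = 10.2668em
Difference: 10.2668 − 2.4363 = 7.8305em

7.83em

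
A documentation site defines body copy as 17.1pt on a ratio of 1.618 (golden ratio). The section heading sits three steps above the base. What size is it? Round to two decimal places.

17.1 × 1.618³ = 17.1 × 4.23580 ≈ 72.43

72.43pt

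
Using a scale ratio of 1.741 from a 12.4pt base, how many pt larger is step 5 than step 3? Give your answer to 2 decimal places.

132.91pt

Step 3: 12.4 × 1.741³ = 65.4362pt
Step 5: 12.4 × 1.741⁵ = 198.3424pt
Difference: 198.3424 − 65.4362 = 132.9062pt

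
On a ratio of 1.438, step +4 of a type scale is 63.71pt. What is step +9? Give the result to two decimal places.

391.74pt

Moving from step +4 to step +9 is 5 steps up, so multiply by r⁵.
63.71 × 1.438⁵ = 63.71 × 6.14886 ≈ 391.744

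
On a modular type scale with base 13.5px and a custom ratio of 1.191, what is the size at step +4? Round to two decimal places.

27.16px

13.5 × 1.191⁴ = 13.5 × 2.01209 ≈ 27.16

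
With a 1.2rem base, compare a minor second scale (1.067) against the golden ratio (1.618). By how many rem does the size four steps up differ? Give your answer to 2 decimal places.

6.67rem

Minor second: 1.2 × 1.067⁴ = 1.5554rem
Golden ratio: 1.2 × 1.618⁴ = 8.2242rem
Difference: 8.2242 − 1.5554 = 6.6688rem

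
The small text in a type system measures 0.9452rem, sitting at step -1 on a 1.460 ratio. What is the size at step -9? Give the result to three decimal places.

Moving from step -1 to step -9 is 8 steps down, so divide by r⁸.
0.9452 ÷ 1.460⁸ = 0.9452 ÷ 20.64538 ≈ 0.046

0.046rem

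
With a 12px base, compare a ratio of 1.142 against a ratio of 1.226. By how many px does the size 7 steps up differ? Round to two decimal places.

19.56px

At 1.142: 12.0 × 1.142⁷ = 30.3979px
At 1.226: 12.0 × 1.226⁷ = 49.9591px
Difference: 49.9591 − 30.3979 = 19.5612px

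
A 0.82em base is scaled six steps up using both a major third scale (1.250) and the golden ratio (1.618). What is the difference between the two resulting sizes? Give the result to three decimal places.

Major third: 0.82 × 1.250⁶ = 3.12805em
Golden ratio: 0.82 × 1.618⁶ = 14.71245em
Difference: 14.71245 − 3.12805 = 11.58440em

11.584em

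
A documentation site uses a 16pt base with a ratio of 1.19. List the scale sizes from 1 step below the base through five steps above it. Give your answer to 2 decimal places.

Step -1: 16.0 ÷ 1.19 = 13.45
Step 0: 16pt
Step 1: 16.0 × 1.19 = 19.04
Step 2: 16.0 × 1.19² = 22.66
Step 3: 16.0 × 1.19³ = 26.96
Step 4: 16.0 × 1.19⁴ = 32.09
Step 5: 16.0 × 1.19⁵ = 38.18

13.45pt, 16.00pt, 19.04pt, 22.66pt, 26.96pt, 32.09pt, 38.18pt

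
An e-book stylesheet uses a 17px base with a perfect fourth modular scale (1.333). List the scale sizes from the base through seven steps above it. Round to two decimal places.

Step 0: 17px
Step 1: 17.0 × 1.333 = 22.66
Step 2: 17.0 × 1.333² = 30.21
Step 3: 17.0 × 1.333³ = 40.27
Step 4: 17.0 × 1.333⁴ = 53.67
Step 5: 17.0 × 1.333⁵ = 71.55
Step 6: 17.0 × 1.333⁶ = 95.37
Step 7: 17.0 × 1.333⁷ = 127.13

17.00px, 22.66px, 30.21px, 40.27px, 53.67px, 71.55px, 95.37px, 127.13px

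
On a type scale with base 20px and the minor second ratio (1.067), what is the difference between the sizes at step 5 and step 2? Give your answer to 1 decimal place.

Step 2: 20.0 × 1.067² = 22.770px
Step 5: 20.0 × 1.067⁵ = 27.660px
Difference: 27.660 − 22.770 = 4.890px

4.9px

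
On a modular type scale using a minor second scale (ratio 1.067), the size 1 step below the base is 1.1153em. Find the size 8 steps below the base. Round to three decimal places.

1.1153 ÷ 1.067⁷ = 1.1153 ÷ 1.57453 ≈ 0.708

0.708em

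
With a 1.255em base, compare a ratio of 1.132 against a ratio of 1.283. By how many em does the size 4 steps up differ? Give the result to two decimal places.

1.34em

At 1.132: 1.255 × 1.132⁴ = 2.0608em
At 1.283: 1.255 × 1.283⁴ = 3.4006em
Difference: 3.4006 − 2.0608 = 1.3398em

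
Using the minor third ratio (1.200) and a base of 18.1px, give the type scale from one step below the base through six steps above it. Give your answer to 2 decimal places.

Step -1: 18.1 ÷ 1.200 = 15.08
Step 0: 18.1px
Step 1: 18.1 × 1.200 = 21.72
Step 2: 18.1 × 1.200² = 26.06
Step 3: 18.1 × 1.200³ = 31.28
Step 4: 18.1 × 1.200⁴ = 37.53
Step 5: 18.1 × 1.200⁵ = 45.04
Step 6: 18.1 × 1.200⁶ = 54.05

15.08px, 18.10px, 21.72px, 26.06px, 31.28px, 37.53px, 45.04px, 54.05px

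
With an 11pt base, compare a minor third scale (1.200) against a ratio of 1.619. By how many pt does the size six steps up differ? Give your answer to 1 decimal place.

165.2pt

Minor third: 11.0 × 1.200⁶ = 32.846pt
At 1.619: 11.0 × 1.619⁶ = 198.095pt
Difference: 198.095 − 32.846 = 165.249pt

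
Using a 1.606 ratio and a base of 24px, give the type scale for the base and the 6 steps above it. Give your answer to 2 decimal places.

Step 0: 24px
Step 1: 24.0 × 1.606 = 38.54
Step 2: 24.0 × 1.606² = 61.90
Step 3: 24.0 × 1.606³ = 99.41
Step 4: 24.0 × 1.606⁴ = 159.66
Step 5: 24.0 × 1.606⁵ = 256.41
Step 6: 24.0 × 1.606⁶ = 411.80

24.00px, 38.54px, 61.90px, 99.41px, 159.66px, 256.41px, 411.80px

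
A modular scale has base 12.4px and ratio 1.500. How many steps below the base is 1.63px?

5

1.500ⁿ = 12.4 / 1.63 = 7.6074
n = ln(7.6074) / ln(1.500) = 2.0291 / 0.4055 ≈ 5.00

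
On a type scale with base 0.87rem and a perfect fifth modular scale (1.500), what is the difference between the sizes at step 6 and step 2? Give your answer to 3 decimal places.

Step 2: 0.87 × 1.500² = 1.95750rem
Step 6: 0.87 × 1.500⁶ = 9.90984rem
Difference: 9.90984 − 1.95750 = 7.95234rem

7.952rem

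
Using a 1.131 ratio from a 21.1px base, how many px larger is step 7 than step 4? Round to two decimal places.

Step 4: 21.1 × 1.131⁴ = 34.5249px
Step 7: 21.1 × 1.131⁷ = 49.9483px
Difference: 49.9483 − 34.5249 = 15.4234px

15.42px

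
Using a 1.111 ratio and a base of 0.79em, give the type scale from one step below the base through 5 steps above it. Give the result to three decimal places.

Step -1: 0.79 ÷ 1.111 = 0.711
Step 0: 0.79em
Step 1: 0.79 × 1.111 = 0.878
Step 2: 0.79 × 1.111² = 0.975
Step 3: 0.79 × 1.111³ = 1.083
Step 4: 0.79 × 1.111⁴ = 1.204
Step 5: 0.79 × 1.111⁵ = 1.337

0.711em, 0.790em, 0.878em, 0.975em, 1.083em, 1.204em, 1.337em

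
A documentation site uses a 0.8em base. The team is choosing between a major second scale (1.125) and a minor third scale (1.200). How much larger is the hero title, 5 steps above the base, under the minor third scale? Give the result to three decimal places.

Major second: 0.8 × 1.125⁵ = 1.44163em
Minor third: 0.8 × 1.200⁵ = 1.99066em
Difference: 1.99066 − 1.44163 = 0.54903em

0.549em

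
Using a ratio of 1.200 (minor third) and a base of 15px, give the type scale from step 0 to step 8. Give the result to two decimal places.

15.00px, 18.00px, 21.60px, 25.92px, 31.10px, 37.32px, 44.79px, 53.75px, 64.50px

Step 0: 15px
Step 1: 15.0 × 1.200 = 18.00
Step 2: 15.0 × 1.200² = 21.60
Step 3: 15.0 × 1.200³ = 25.92
Step 4: 15.0 × 1.200⁴ = 31.10
Step 5: 15.0 × 1.200⁵ = 37.32
Step 6: 15.0 × 1.200⁶ = 44.79
Step 7: 15.0 × 1.200⁷ = 53.75
Step 8: 15.0 × 1.200⁸ = 64.50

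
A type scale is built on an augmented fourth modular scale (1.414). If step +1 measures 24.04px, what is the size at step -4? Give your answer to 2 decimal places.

Moving from step +1 to step -4 is 5 steps down, so divide by r⁵.
24.04 ÷ 1.414⁵ = 24.04 ÷ 5.65258 ≈ 4.253

4.25px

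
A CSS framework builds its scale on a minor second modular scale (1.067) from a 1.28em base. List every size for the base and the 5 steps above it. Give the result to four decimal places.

1.2800em, 1.3658em, 1.4573em, 1.5549em, 1.6591em, 1.7702em

Step 0: 1.28em
Step 1: 1.28 × 1.067 = 1.3658
Step 2: 1.28 × 1.067² = 1.4573
Step 3: 1.28 × 1.067³ = 1.5549
Step 4: 1.28 × 1.067⁴ = 1.6591
Step 5: 1.28 × 1.067⁵ = 1.7702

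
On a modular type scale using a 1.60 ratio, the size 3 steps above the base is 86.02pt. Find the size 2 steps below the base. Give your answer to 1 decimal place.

8.2pt

86.02 ÷ 1.60⁵ = 86.02 ÷ 10.48576 ≈ 8.204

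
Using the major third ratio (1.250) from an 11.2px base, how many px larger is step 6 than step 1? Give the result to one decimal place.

28.7px

Step 1: 11.2 × 1.250 = 14.000px
Step 6: 11.2 × 1.250⁶ = 42.725px
Difference: 42.725 − 14.000 = 28.725px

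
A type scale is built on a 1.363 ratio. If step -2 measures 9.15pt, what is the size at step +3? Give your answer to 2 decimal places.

The gap is 3 − (-2) = 5 steps, so the factor is 1.363^5.
9.15 × 1.363⁵ = 9.15 × 4.70413 ≈ 43.043

43.04pt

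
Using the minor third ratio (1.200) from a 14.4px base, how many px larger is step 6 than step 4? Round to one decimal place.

Step 4: 14.4 × 1.200⁴ = 29.860px
Step 6: 14.4 × 1.200⁶ = 42.998px
Difference: 42.998 − 29.860 = 13.138px

13.1px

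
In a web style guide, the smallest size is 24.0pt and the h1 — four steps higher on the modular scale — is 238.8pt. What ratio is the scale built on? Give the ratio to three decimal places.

1.776

r⁴ = 238.8 / 24.0, so r = (238.8/24.0)^(1/4).
r = 9.9500^(1/4) ≈ 1.7761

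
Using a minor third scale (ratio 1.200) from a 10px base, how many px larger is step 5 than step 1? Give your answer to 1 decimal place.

Step 1: 10.0 × 1.200 = 12.000px
Step 5: 10.0 × 1.200⁵ = 24.883px
Difference: 24.883 − 12.000 = 12.883px

12.9px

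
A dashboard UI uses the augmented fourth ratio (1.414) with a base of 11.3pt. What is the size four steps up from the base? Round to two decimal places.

45.17pt

11.3 × 1.414⁴ = 11.3 × 3.99758 ≈ 45.17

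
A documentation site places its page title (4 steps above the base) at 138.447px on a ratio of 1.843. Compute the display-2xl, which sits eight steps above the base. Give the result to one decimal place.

1597.3px

Moving from step +4 to step +8 is 4 steps up, so multiply by r⁴.
138.447 × 1.843⁴ = 138.447 × 11.53722 ≈ 1597.294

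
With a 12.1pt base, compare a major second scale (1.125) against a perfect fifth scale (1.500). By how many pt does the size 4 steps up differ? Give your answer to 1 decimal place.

Major second: 12.1 × 1.125⁴ = 19.382pt
Perfect fifth: 12.1 × 1.500⁴ = 61.256pt
Difference: 61.256 − 19.382 = 41.874pt

41.9pt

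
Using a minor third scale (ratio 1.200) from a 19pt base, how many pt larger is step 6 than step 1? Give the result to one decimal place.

Step 1: 19.0 × 1.200 = 22.800pt
Step 6: 19.0 × 1.200⁶ = 56.734pt
Difference: 56.734 − 22.800 = 33.934pt

33.9pt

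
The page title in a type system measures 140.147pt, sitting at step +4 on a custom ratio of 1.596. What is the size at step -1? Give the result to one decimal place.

Moving from step +4 to step -1 is 5 steps down, so divide by r⁵.
140.147 ÷ 1.596⁵ = 140.147 ÷ 10.35534 ≈ 13.534

13.5pt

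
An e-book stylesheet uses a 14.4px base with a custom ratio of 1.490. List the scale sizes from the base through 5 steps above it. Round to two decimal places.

Step 0: 14.4px
Step 1: 14.4 × 1.490 = 21.46
Step 2: 14.4 × 1.490² = 31.97
Step 3: 14.4 × 1.490³ = 47.63
Step 4: 14.4 × 1.490⁴ = 70.98
Step 5: 14.4 × 1.490⁵ = 105.75

14.40px, 21.46px, 31.97px, 47.63px, 70.98px, 105.75px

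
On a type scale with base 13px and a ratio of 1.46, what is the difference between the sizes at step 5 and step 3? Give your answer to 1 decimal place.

Step 3: 13.0 × 1.46³ = 40.458px
Step 5: 13.0 × 1.46⁵ = 86.240px
Difference: 86.240 − 40.458 = 45.782px

45.8px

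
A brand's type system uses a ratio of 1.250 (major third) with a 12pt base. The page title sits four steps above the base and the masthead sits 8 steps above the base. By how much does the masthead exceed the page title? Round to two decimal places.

Step 4: 12.0 × 1.250⁴ = 29.2969pt
Step 8: 12.0 × 1.250⁸ = 71.5256pt
Difference: 71.5256 − 29.2969 = 42.2287pt

42.23pt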